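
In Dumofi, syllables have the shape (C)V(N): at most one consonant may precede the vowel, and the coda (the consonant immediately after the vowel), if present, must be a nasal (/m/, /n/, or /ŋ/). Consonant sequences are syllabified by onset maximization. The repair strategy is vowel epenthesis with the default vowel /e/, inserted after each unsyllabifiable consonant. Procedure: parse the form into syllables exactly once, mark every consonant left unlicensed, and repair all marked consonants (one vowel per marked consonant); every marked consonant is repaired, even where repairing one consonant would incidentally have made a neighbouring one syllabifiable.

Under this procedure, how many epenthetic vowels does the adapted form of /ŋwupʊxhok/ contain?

3

The unsyllabifiable consonants are /ŋ/, /x/, /k/; each receives one epenthetic vowel.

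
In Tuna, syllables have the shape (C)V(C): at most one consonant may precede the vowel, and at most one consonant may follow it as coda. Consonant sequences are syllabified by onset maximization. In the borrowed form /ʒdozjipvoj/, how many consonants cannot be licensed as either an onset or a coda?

1

Under (C)V(C), the unsyllabifiable consonants are /ʒ/ (at most one coda consonant is licensed; onsets are limited to one consonant).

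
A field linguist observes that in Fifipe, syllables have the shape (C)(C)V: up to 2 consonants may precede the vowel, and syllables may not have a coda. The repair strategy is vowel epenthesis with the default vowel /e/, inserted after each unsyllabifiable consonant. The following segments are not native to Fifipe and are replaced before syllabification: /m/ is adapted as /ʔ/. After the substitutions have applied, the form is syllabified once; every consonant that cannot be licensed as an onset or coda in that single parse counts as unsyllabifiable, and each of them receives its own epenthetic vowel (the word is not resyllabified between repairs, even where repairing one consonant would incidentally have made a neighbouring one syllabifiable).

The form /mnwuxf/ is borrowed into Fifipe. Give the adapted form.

ʔenwuxefe

Substitution: /m/ → /ʔ/, giving /ʔnwuxf/.
The consonants /ʔ/, /x/, /f/ cannot be parsed into a legal (C)(C)V syllable (no codas are permitted; onsets may contain at most 2 consonants).
Epenthesis after each stranded consonant: /ʔ/ → /ʔe/, /x/ → /xe/, /f/ → /fe/.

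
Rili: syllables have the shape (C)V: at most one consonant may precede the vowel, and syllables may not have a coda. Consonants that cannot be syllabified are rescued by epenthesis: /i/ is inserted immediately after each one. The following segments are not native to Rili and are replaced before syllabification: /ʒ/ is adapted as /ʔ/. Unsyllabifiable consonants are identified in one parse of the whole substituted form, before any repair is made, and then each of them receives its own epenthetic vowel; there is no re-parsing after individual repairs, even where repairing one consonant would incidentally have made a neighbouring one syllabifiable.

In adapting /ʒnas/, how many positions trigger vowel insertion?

After substitution the input is /ʔnas/.
The unsyllabifiable consonants are /ʔ/, /s/; each receives one epenthetic vowel.

2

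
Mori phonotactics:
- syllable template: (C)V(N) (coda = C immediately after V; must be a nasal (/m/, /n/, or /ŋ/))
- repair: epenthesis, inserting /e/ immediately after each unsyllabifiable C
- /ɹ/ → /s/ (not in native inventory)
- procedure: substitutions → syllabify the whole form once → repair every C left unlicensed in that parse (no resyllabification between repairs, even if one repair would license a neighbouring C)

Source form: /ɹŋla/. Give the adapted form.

Substitution: /ɹ/ → /s/, giving /sŋla/.
Under (C)V(N), the unsyllabifiable consonants are /s/, /ŋ/ (only a nasal (/m/, /n/, or /ŋ/) is licensed in coda position; onsets are limited to one consonant).
Epenthesis after each stranded consonant: /s/ → /se/, /ŋ/ → /ŋe/.

seŋela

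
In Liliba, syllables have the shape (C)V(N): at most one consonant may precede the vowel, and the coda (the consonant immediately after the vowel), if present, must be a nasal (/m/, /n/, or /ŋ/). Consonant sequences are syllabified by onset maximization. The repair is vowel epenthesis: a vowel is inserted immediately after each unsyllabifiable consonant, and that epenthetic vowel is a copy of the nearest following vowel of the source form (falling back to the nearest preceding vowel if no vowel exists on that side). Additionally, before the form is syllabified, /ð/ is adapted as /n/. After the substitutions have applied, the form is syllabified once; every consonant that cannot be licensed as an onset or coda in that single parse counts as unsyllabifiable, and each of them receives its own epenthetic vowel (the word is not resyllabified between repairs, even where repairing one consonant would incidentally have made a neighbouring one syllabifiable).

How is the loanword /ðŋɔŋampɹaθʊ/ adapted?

Substitution: /ð/ → /n/, giving /nŋɔŋampɹaθʊ/.
Syllabifying with onset maximization leaves /n/, /p/ stranded (only a nasal (/m/, /n/, or /ŋ/) is licensed in coda position; onsets are limited to one consonant).
Inserting the epenthetic vowel yields /n/ → /nɔ/, /p/ → /pa/.

nɔŋɔŋampaɹaθʊ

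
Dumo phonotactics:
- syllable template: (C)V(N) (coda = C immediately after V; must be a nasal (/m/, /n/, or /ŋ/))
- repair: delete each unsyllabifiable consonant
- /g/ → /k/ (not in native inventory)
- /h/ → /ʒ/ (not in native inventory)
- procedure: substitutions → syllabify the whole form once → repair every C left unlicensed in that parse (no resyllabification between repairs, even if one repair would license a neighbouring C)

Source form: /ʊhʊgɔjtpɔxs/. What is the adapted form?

Substitution: /h/ → /ʒ/, /g/ → /k/, giving /ʊʒʊkɔjtpɔxs/.
Under (C)V(N), the unsyllabifiable consonants are /j/, /t/, /x/, /s/ (only a nasal (/m/, /n/, or /ŋ/) is licensed in coda position; onsets are limited to one consonant).
Each unlicensed consonant is deleted: /j/, /t/, /x/, /s/.

ʊʒʊkɔpɔ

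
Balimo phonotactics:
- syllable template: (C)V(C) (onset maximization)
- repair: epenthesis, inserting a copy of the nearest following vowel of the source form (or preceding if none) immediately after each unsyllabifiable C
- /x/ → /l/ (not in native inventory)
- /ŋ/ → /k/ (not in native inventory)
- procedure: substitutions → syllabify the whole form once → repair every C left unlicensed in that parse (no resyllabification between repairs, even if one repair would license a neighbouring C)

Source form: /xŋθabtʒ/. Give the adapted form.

Substitution: /x/ → /l/, /ŋ/ → /k/, giving /lkθabtʒ/.
The consonants /l/, /k/, /t/, /ʒ/ cannot be parsed into a legal (C)V(C) syllable (at most one coda consonant is licensed; onsets are limited to one consonant).
Epenthesis after each stranded consonant: /l/ → /la/, /k/ → /ka/, /t/ → /ta/, /ʒ/ → /ʒa/.

lakaθabtaʒa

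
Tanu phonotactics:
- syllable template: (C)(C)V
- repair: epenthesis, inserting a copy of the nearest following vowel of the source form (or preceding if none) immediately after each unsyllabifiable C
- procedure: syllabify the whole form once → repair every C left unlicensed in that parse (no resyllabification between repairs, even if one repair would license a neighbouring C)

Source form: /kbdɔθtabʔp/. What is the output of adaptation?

kɔbdɔθtabaʔapa

Under (C)(C)V, the unsyllabifiable consonants are /k/, /b/, /ʔ/, /p/ (no codas are permitted; onsets may contain at most 2 consonants).
Inserting the epenthetic vowel yields /k/ → /kɔ/, /b/ → /ba/, /ʔ/ → /ʔa/, /p/ → /pa/.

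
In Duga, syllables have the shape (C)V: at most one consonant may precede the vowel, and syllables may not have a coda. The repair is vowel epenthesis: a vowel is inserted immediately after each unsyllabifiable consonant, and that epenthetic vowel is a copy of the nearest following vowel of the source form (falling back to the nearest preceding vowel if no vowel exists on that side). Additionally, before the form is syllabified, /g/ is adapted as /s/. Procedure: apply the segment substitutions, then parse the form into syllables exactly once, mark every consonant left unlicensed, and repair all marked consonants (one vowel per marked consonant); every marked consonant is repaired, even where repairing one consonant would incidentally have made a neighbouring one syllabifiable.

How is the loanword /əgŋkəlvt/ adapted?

Substitution: /g/ → /s/, giving /əsŋkəlvt/.
Syllabifying with onset maximization leaves /s/, /ŋ/, /l/, /v/, /t/ stranded (no codas are permitted; onsets are limited to one consonant).
Each unlicensed consonant becomes the onset of a new syllable: /s/ → /sə/, /ŋ/ → /ŋə/, /l/ → /lə/, /v/ → /və/, /t/ → /tə/.

əsəŋəkələvətə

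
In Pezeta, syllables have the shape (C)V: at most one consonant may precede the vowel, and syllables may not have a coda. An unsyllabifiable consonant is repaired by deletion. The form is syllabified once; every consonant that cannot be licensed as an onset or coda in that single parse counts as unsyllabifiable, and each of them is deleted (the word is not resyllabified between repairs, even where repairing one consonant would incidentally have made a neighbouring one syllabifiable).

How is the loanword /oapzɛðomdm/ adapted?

Syllabifying with onset maximization leaves /p/, /m/, /d/, /m/ stranded (no codas are permitted; onsets are limited to one consonant).
Each unlicensed consonant is deleted: /p/, /m/, /d/, /m/.

oazɛðo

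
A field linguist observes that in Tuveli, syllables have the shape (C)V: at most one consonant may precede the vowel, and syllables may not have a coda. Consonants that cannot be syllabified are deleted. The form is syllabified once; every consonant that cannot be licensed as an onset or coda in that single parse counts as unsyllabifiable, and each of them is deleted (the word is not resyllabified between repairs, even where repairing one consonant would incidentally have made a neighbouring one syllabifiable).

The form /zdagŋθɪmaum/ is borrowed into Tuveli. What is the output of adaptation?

daθɪmau

Syllabifying with onset maximization leaves /z/, /g/, /ŋ/, /m/ stranded (no codas are permitted; onsets are limited to one consonant).
Deletion applies to /z/, /g/, /ŋ/, /m/.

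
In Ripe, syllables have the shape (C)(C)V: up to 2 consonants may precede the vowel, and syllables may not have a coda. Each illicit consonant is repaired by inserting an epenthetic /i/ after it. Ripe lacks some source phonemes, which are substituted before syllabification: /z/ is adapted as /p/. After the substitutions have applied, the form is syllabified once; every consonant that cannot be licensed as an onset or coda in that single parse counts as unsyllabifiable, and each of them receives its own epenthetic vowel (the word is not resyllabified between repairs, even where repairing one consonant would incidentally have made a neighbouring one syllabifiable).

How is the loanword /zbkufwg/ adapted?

Substitution: /z/ → /p/, giving /pbkufwg/.
Under (C)(C)V, the unsyllabifiable consonants are /p/, /f/, /w/, /g/ (no codas are permitted; onsets may contain at most 2 consonants).
Epenthesis after each stranded consonant: /p/ → /pi/, /f/ → /fi/, /w/ → /wi/, /g/ → /gi/.

pibkufiwigi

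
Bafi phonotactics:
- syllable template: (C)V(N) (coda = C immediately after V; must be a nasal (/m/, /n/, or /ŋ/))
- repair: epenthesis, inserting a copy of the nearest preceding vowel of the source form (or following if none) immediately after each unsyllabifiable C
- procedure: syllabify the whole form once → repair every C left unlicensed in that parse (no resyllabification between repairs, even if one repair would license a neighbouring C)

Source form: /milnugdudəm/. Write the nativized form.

Under (C)V(N), the unsyllabifiable consonants are /l/, /g/ (only a nasal (/m/, /n/, or /ŋ/) is licensed in coda position; onsets are limited to one consonant).
Each unlicensed consonant becomes the onset of a new syllable: /l/ → /li/, /g/ → /gu/.

milinugududəm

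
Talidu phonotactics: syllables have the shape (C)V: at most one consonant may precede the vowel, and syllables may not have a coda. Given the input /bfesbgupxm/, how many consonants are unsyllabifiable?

6

The consonants /b/, /s/, /b/, /p/, /x/, /m/ cannot be parsed into a legal (C)V syllable (no codas are permitted; onsets are limited to one consonant).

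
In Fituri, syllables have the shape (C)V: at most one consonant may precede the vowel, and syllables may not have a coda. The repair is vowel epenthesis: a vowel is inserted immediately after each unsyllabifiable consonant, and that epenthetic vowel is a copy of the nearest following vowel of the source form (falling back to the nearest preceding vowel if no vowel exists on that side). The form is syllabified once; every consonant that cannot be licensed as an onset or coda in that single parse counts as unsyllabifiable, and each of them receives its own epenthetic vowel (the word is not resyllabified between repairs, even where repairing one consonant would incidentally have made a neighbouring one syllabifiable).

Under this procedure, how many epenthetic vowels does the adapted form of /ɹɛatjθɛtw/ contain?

The unsyllabifiable consonants are /t/, /j/, /t/, /w/; each receives one epenthetic vowel.

4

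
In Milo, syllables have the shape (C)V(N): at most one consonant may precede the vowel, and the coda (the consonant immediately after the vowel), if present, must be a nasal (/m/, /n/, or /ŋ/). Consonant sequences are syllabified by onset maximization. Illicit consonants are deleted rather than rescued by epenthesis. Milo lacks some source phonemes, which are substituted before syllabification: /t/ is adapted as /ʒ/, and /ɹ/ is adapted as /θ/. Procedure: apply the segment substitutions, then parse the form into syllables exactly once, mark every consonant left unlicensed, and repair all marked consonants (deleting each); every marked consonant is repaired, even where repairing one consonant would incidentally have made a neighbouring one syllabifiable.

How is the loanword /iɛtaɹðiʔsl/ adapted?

iɛʒaði

Substitution: /t/ → /ʒ/, /ɹ/ → /θ/, giving /iɛʒaθðiʔsl/.
The consonants /θ/, /ʔ/, /s/, /l/ cannot be parsed into a legal (C)V(N) syllable (only a nasal (/m/, /n/, or /ŋ/) is licensed in coda position; onsets are limited to one consonant).
Each unlicensed consonant is deleted: /θ/, /ʔ/, /s/, /l/.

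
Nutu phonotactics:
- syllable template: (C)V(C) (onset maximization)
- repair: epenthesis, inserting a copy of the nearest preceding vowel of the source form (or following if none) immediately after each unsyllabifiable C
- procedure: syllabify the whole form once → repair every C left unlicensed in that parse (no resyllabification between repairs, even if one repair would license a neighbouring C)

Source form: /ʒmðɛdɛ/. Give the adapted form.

ʒɛmɛðɛdɛ

Under (C)V(C), the unsyllabifiable consonants are /ʒ/, /m/ (at most one coda consonant is licensed; onsets are limited to one consonant).
Each unlicensed consonant becomes the onset of a new syllable: /ʒ/ → /ʒɛ/, /m/ → /mɛ/.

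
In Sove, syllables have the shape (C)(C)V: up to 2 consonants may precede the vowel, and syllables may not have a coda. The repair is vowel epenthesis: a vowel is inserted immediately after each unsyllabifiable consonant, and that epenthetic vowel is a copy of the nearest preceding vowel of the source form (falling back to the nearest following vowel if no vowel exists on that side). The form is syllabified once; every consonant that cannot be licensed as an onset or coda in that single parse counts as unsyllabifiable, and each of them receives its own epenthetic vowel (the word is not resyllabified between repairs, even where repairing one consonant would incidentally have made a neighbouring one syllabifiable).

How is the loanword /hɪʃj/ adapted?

Syllabifying with onset maximization leaves /ʃ/, /j/ stranded (no codas are permitted; onsets may contain at most 2 consonants).
Epenthesis after each stranded consonant: /ʃ/ → /ʃɪ/, /j/ → /jɪ/.

hɪʃɪjɪ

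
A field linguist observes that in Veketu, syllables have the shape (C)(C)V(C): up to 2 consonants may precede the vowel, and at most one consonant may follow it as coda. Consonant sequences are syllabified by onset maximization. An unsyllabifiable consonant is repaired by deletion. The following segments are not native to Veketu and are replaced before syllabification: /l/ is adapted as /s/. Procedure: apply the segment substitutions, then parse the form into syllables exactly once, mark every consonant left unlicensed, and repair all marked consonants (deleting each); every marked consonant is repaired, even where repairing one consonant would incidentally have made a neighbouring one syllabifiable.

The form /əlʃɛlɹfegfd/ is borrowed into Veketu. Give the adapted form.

Substitution: /l/ → /s/, giving /əsʃɛsɹfegfd/.
Under (C)(C)V(C), the unsyllabifiable consonants are /f/, /d/ (at most one coda consonant is licensed; onsets may contain at most 2 consonants).
Deleting the stranded consonants removes /f/, /d/.

əsʃɛsɹfeg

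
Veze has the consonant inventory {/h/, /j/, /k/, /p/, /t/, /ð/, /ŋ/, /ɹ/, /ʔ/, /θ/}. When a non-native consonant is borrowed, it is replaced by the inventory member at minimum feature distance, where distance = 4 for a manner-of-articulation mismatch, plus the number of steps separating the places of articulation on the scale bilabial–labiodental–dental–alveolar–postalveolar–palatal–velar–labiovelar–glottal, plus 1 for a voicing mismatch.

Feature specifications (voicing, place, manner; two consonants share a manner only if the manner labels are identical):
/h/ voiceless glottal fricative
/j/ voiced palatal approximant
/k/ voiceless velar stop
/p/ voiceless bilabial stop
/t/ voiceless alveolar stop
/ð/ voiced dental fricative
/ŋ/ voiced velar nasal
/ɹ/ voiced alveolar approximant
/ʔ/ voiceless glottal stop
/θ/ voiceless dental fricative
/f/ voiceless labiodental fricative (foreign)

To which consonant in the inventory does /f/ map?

θ

/θ/ is closest: same manner (fricative), place distance 1 (labiodental→dental), same voicing; total 1. Next closest is /ð/ at distance 2.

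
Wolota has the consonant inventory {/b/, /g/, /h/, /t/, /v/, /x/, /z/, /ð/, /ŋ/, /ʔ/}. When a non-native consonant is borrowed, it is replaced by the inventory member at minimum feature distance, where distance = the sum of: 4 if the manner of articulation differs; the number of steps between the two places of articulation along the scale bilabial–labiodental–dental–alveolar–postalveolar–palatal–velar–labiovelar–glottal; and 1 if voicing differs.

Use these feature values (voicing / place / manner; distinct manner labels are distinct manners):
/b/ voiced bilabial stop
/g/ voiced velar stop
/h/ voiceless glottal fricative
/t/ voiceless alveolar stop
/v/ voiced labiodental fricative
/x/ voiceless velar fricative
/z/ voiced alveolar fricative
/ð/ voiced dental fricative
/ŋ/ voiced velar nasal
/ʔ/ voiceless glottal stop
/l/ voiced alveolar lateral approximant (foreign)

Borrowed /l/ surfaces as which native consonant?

/z/ is closest: manner differs (lateral approximant→fricative, +4), place distance 0 (alveolar→alveolar), same voicing; total 4. Next closest is /t/ at distance 5.

z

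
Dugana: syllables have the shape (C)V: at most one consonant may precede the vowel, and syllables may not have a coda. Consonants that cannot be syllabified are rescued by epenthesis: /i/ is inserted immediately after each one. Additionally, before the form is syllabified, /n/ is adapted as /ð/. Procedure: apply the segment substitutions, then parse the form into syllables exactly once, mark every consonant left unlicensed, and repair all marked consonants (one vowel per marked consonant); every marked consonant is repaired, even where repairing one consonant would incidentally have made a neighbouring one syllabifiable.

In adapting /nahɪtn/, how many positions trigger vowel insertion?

After substitution the input is /ðahɪtð/.
The unsyllabifiable consonants are /t/, /ð/; each receives one epenthetic vowel.

2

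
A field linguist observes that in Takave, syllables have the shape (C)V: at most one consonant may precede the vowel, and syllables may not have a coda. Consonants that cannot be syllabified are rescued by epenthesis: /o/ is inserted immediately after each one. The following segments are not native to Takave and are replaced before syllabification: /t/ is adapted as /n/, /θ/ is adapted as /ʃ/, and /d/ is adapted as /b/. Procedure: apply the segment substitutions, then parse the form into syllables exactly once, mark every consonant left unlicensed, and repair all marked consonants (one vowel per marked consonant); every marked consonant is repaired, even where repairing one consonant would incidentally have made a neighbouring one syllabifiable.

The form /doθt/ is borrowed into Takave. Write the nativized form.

Substitution: /d/ → /b/, /θ/ → /ʃ/, /t/ → /n/, giving /boʃn/.
Under (C)V, the unsyllabifiable consonants are /ʃ/, /n/ (no codas are permitted; onsets are limited to one consonant).
Epenthesis after each stranded consonant: /ʃ/ → /ʃo/, /n/ → /no/.

boʃono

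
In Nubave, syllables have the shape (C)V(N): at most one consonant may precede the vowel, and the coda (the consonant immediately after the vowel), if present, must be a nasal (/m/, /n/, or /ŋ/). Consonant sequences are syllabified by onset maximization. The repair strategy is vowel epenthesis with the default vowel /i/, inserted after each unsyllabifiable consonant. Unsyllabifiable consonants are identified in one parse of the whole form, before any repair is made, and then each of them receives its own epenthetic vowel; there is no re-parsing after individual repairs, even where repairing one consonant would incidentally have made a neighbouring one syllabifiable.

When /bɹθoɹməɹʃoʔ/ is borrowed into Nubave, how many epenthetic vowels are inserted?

The unsyllabifiable consonants are /b/, /ɹ/, /ɹ/, /ɹ/, /ʔ/; each receives one epenthetic vowel.

5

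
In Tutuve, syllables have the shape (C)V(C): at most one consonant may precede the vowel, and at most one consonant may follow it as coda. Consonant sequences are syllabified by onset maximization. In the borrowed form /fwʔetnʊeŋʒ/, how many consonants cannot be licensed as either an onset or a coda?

Under (C)V(C), the unsyllabifiable consonants are /f/, /w/, /ʒ/ (at most one coda consonant is licensed; onsets are limited to one consonant).

3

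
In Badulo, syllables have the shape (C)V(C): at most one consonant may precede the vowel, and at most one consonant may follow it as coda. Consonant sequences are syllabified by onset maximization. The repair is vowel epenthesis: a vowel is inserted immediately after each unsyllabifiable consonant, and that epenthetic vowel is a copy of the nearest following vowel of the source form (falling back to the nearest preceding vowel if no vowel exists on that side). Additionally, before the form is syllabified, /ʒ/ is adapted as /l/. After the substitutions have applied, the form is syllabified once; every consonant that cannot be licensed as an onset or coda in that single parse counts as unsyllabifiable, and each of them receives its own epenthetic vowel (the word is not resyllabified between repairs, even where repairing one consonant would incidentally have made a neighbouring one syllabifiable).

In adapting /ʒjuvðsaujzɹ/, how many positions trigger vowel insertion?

After substitution the input is /ljuvðsaujzɹ/.
The unsyllabifiable consonants are /l/, /ð/, /z/, /ɹ/; each receives one epenthetic vowel.

4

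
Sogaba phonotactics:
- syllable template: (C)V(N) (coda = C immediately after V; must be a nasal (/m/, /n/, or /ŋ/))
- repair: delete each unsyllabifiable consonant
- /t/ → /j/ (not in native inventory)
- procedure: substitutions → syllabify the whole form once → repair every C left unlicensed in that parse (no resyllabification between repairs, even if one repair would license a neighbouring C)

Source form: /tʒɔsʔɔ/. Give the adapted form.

ʒɔʔɔ

Substitution: /t/ → /j/, giving /jʒɔsʔɔ/.
Under (C)V(N), the unsyllabifiable consonants are /j/, /s/ (only a nasal (/m/, /n/, or /ŋ/) is licensed in coda position; onsets are limited to one consonant).
Deleting the stranded consonants removes /j/, /s/.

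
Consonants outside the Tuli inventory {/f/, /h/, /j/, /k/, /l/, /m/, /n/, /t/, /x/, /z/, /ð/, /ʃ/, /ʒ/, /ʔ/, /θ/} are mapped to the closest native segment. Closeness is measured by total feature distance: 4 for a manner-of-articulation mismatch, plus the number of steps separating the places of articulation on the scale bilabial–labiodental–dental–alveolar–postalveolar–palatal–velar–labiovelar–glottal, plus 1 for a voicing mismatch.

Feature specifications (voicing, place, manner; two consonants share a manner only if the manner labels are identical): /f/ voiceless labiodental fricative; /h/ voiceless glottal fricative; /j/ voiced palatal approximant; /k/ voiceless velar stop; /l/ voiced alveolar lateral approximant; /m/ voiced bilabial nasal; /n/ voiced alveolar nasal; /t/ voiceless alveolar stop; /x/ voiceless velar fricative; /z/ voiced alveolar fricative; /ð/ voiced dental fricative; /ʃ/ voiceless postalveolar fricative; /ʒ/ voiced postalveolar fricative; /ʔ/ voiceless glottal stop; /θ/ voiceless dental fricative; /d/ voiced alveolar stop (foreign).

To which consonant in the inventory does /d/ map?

/t/ is closest: same manner (stop), place distance 0 (alveolar→alveolar), voicing differs (+1); total 1. Next closest is /k/ at distance 4.

t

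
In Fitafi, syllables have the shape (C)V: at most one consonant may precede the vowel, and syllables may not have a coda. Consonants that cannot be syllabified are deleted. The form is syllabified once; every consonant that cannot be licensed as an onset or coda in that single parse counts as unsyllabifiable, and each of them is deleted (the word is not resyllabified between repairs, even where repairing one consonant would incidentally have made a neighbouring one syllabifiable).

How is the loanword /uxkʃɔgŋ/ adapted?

uʃɔ

Under (C)V, the unsyllabifiable consonants are /x/, /k/, /g/, /ŋ/ (no codas are permitted; onsets are limited to one consonant).
Each unlicensed consonant is deleted: /x/, /k/, /g/, /ŋ/.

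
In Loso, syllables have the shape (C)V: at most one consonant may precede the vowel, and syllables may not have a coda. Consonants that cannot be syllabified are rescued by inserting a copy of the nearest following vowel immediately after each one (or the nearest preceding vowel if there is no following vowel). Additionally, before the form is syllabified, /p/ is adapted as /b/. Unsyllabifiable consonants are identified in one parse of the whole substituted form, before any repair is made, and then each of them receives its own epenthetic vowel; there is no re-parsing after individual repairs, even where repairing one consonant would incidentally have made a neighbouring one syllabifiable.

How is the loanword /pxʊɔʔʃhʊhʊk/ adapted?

Substitution: /p/ → /b/, giving /bxʊɔʔʃhʊhʊk/.
The consonants /b/, /ʔ/, /ʃ/, /k/ cannot be parsed into a legal (C)V syllable (no codas are permitted; onsets are limited to one consonant).
Inserting the epenthetic vowel yields /b/ → /bʊ/, /ʔ/ → /ʔʊ/, /ʃ/ → /ʃʊ/, /k/ → /kʊ/.

bʊxʊɔʔʊʃʊhʊhʊkʊ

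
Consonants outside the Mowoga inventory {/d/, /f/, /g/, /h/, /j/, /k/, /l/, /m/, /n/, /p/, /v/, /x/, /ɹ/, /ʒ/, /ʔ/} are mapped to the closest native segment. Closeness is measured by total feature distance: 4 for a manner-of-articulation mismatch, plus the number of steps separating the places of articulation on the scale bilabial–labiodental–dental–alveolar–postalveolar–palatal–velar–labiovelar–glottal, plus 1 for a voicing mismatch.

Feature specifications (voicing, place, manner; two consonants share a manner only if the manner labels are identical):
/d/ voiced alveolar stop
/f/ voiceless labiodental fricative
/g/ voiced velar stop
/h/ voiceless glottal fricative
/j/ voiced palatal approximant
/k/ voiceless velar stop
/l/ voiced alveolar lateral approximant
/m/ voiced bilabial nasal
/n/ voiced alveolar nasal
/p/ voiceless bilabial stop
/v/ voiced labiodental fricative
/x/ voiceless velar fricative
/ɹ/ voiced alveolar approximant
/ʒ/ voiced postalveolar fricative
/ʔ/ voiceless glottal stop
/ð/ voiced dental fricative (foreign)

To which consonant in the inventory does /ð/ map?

/v/ is closest: same manner (fricative), place distance 1 (dental→labiodental), same voicing; total 1. Next closest is /f/ at distance 2.

v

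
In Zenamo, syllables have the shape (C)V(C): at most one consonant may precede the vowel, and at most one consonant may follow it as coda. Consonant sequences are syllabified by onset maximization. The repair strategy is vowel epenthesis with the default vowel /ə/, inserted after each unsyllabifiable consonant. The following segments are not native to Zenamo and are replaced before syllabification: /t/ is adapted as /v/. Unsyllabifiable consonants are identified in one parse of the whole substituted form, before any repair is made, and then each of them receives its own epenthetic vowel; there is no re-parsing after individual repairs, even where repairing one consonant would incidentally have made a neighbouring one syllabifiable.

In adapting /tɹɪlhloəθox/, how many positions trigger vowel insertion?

2

After substitution the input is /vɹɪlhloəθox/.
The unsyllabifiable consonants are /v/, /h/; each receives one epenthetic vowel.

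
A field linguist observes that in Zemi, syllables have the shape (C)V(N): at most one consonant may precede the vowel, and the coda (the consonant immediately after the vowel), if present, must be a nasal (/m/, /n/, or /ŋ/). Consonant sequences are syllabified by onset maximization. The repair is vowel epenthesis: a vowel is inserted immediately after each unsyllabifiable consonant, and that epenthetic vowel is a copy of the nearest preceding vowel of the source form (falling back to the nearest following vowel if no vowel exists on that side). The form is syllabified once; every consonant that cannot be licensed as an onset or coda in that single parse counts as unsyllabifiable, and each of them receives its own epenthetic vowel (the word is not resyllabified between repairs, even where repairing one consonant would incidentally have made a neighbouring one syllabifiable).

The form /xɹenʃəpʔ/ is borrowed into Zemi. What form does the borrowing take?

The consonants /x/, /p/, /ʔ/ cannot be parsed into a legal (C)V(N) syllable (only a nasal (/m/, /n/, or /ŋ/) is licensed in coda position; onsets are limited to one consonant).
Inserting the epenthetic vowel yields /x/ → /xe/, /p/ → /pə/, /ʔ/ → /ʔə/.

xeɹenʃəpəʔə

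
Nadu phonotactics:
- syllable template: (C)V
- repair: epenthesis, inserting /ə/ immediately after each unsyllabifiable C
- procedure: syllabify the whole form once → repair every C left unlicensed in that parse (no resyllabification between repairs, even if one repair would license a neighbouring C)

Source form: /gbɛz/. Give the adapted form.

gəbɛzə

Syllabifying with onset maximization leaves /g/, /z/ stranded (no codas are permitted; onsets are limited to one consonant).
Epenthesis after each stranded consonant: /g/ → /gə/, /z/ → /zə/.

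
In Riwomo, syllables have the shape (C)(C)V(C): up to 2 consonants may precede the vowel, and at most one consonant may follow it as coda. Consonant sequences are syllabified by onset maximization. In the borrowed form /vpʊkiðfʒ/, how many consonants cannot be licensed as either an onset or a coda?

The consonants /f/, /ʒ/ cannot be parsed into a legal (C)(C)V(C) syllable (at most one coda consonant is licensed; onsets may contain at most 2 consonants).

2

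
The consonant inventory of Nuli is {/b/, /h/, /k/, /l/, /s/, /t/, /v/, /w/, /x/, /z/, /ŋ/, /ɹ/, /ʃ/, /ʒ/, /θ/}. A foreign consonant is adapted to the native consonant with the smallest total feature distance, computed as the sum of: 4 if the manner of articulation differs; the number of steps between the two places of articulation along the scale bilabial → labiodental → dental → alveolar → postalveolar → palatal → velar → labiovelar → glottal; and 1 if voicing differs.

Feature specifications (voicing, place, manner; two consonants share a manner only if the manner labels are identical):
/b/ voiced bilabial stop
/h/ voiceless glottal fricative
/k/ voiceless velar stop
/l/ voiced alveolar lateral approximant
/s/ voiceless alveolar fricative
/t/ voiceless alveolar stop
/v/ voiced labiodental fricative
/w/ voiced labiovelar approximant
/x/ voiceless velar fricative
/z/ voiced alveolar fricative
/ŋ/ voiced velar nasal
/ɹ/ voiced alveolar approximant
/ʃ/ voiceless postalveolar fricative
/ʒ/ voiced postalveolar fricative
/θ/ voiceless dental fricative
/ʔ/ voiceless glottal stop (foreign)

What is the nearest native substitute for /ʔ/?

/k/ is closest: same manner (stop), place distance 2 (glottal→velar), same voicing; total 2. Next closest is /h/ at distance 4.

k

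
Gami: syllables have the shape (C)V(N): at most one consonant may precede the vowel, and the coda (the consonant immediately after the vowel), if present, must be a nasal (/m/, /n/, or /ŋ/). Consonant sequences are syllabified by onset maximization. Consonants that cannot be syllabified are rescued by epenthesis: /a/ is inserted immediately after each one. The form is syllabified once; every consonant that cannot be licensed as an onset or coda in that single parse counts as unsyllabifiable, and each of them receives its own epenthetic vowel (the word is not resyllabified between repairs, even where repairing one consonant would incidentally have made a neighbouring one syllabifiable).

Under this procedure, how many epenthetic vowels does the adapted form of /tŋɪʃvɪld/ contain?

The unsyllabifiable consonants are /t/, /ʃ/, /l/, /d/; each receives one epenthetic vowel.

4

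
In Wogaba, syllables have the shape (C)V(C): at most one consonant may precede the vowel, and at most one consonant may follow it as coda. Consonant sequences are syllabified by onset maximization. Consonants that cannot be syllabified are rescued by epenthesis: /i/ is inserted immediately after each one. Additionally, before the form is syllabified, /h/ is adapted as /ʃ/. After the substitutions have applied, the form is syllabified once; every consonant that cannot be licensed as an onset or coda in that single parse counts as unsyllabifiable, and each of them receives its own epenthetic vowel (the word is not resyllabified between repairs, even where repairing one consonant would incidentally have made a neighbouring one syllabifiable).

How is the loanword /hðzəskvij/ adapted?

ʃiðizəskivij

Substitution: /h/ → /ʃ/, giving /ʃðzəskvij/.
Syllabifying with onset maximization leaves /ʃ/, /ð/, /k/ stranded (at most one coda consonant is licensed; onsets are limited to one consonant).
Each unlicensed consonant becomes the onset of a new syllable: /ʃ/ → /ʃi/, /ð/ → /ði/, /k/ → /ki/.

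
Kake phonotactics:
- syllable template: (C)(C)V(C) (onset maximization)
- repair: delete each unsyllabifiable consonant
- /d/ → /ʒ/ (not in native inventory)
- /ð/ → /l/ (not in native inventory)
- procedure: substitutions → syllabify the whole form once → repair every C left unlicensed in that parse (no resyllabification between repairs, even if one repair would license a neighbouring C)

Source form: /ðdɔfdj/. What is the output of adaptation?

Substitution: /ð/ → /l/, /d/ → /ʒ/, giving /lʒɔfʒj/.
The consonants /ʒ/, /j/ cannot be parsed into a legal (C)(C)V(C) syllable (at most one coda consonant is licensed; onsets may contain at most 2 consonants).
Deletion applies to /ʒ/, /j/.

lʒɔf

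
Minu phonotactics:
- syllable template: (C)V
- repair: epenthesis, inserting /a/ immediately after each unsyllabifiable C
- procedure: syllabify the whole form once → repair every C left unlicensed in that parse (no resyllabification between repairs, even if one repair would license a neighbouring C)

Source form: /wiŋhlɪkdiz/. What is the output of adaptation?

wiŋahalɪkadiza

The consonants /ŋ/, /h/, /k/, /z/ cannot be parsed into a legal (C)V syllable (no codas are permitted; onsets are limited to one consonant).
Epenthesis after each stranded consonant: /ŋ/ → /ŋa/, /h/ → /ha/, /k/ → /ka/, /z/ → /za/.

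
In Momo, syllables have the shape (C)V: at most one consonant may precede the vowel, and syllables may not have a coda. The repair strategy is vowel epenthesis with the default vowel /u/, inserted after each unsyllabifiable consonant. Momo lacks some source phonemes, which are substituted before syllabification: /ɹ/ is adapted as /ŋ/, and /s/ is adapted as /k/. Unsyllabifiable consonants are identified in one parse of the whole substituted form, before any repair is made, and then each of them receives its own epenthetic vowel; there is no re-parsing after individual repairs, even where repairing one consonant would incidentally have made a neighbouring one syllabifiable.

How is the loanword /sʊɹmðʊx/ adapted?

Substitution: /s/ → /k/, /ɹ/ → /ŋ/, giving /kʊŋmðʊx/.
The consonants /ŋ/, /m/, /x/ cannot be parsed into a legal (C)V syllable (no codas are permitted; onsets are limited to one consonant).
Inserting the epenthetic vowel yields /ŋ/ → /ŋu/, /m/ → /mu/, /x/ → /xu/.

kʊŋumuðʊxu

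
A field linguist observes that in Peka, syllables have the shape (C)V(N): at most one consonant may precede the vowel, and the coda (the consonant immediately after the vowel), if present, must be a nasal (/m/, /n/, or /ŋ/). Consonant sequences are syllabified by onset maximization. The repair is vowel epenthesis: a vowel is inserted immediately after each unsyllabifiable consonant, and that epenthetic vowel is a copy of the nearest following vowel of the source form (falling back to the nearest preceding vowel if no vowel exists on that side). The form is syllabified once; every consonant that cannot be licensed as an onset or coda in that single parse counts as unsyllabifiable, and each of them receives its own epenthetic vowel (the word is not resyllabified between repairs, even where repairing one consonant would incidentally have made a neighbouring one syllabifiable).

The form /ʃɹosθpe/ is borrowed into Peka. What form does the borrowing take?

ʃoɹoseθepe

Syllabifying with onset maximization leaves /ʃ/, /s/, /θ/ stranded (only a nasal (/m/, /n/, or /ŋ/) is licensed in coda position; onsets are limited to one consonant).
Each unlicensed consonant becomes the onset of a new syllable: /ʃ/ → /ʃo/, /s/ → /se/, /θ/ → /θe/.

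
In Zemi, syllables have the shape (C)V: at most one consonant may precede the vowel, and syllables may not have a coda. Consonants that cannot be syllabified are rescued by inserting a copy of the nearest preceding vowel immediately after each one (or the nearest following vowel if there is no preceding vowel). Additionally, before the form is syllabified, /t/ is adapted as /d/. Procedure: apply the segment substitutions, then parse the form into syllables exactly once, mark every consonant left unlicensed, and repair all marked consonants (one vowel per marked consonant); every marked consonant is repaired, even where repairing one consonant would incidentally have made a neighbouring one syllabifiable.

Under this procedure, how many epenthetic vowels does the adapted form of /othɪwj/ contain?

After substitution the input is /odhɪwj/.
The unsyllabifiable consonants are /d/, /w/, /j/; each receives one epenthetic vowel.

3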